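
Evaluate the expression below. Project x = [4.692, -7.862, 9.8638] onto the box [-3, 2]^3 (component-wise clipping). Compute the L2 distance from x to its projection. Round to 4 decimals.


Project each component onto [-3, 2].
clip(4.692) = 2.0, clip(-7.862) = -3.0, clip(9.8638) = 2.0
Projection = [2.0, -3.0, 2.0]
Squared diffs: [7.2469, 23.639, 61.8394]
Distance = sqrt(92.7253) = 9.6294


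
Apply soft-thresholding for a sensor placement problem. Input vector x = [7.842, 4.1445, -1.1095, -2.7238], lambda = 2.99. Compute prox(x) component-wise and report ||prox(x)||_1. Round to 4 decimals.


Soft-thresholding with lambda = 2.99:
prox(7.842) = sign(7.842)*max(|7.842| - 2.99, 0) = 4.852
prox(4.1445) = sign(4.1445)*max(|4.1445| - 2.99, 0) = 1.1545
prox(-1.1095) = sign(-1.1095)*max(|-1.1095| - 2.99, 0) = 0.0
prox(-2.7238) = sign(-2.7238)*max(|-2.7238| - 2.99, 0) = 0.0
prox(x) = [4.852, 1.1545, 0.0, 0.0]
||prox(x)||_1 = 4.852 + 1.1545 + 0.0 + 0.0 = 6.0065


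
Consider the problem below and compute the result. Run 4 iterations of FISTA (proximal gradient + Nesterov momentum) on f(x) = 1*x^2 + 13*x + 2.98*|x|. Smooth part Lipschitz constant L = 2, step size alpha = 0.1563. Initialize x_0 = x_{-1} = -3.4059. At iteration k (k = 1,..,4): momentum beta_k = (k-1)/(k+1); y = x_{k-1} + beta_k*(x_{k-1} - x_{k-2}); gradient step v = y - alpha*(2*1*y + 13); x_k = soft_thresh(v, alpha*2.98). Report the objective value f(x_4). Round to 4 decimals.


FISTA on f(x) = 1*x^2 + 13*x + 2.98*|x|
L = 2, alpha = 0.1563
Iteration 1: beta = 0.0, y = -3.4059 + 0.0*(-3.4059 + 3.4059) = -3.4059
  grad(y) = 6.1882, v = y - alpha*grad = -4.3731
  prox(v) = soft_thresh(-4.3731, 0.4658) = -3.9073
Iteration 2: beta = 0.3333, y = -3.9073 + 0.3333*(-3.9073 + 3.4059) = -4.0745
  grad(y) = 4.851, v = y - alpha*grad = -4.8327
  prox(v) = soft_thresh(-4.8327, 0.4658) = -4.3669
Iteration 3: beta = 0.5, y = -4.3669 + 0.5*(-4.3669 + 3.9073) = -4.5967
  grad(y) = 3.8066, v = y - alpha*grad = -5.1917
  prox(v) = soft_thresh(-5.1917, 0.4658) = -4.7259
Iteration 4: beta = 0.6, y = -4.7259 + 0.6*(-4.7259 + 4.3669) = -4.9413
  grad(y) = 3.1174, v = y - alpha*grad = -5.4286
  prox(v) = soft_thresh(-5.4286, 0.4658) = -4.9628
f(x_4) = 1*(-4.9628)^2 + 13*(-4.9628) + 2.98*|-4.9628| = -25.0979


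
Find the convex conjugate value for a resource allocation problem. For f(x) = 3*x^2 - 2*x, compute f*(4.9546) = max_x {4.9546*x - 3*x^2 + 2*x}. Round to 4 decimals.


f*(y) = sup_x {y*x - a*x^2 - b*x} = sup_x {(y-b)*x - a*x^2}
FOC: (y - b) - 2a*x = 0 => x* = (y - b)/(2a)
x* = (4.9546 + 2)/(2*3) = 1.1591
f*(4.9546) = (y-b)^2/(4a) = (4.9546 + 2)^2/(4*3)
= 48.3665/12 = 4.0305


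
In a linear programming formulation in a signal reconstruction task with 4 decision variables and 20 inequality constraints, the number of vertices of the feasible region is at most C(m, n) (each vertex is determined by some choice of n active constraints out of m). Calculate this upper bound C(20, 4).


Each vertex corresponds to some choice of n active constraints out of m, so the number of vertices is at most C(m, n) = m! / (n!(m-n)!).
m = 20, n = 4
Numerator: 20 * 19 * 18 * 17
Denominator: 4! = 24
C(20, 4) = 4845


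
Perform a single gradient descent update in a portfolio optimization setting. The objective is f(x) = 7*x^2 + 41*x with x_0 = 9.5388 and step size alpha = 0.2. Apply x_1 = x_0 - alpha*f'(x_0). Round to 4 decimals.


We compute the gradient at x_0 and apply the update.
f'(x) = 14*x + 41
f'(9.5388) = 14*9.5388 + 41 = 174.5432
x_1 = 9.5388 - 0.2*174.5432 = -25.3698


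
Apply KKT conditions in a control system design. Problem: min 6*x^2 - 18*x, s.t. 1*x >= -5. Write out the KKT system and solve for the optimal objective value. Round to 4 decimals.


Step 1: Try lambda = 0 (constraint inactive).
Stationarity: 2*6*x - 18 = 0
x* = 18/(2*6) = 1.5
Check constraint: 1*1.5 = 1.5 >= -5 -- satisfied.
Step 2: Compute optimal value.
f(x*) = 6*1.5^2 - 18*1.5 = -13.5


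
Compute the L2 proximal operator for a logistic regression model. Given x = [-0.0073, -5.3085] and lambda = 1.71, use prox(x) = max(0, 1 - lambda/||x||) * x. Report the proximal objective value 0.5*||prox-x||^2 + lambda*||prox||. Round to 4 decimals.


Step 1: Compute ||x||.
||x|| = 5.3085
Step 2: Compute scaling factor.
scale = max(0, 1 - 1.71/5.3085) = 0.6779
Step 3: prox(x) = [-0.0049, -3.5985]
||prox(x)|| = 3.5985
Step 4: Proximal objective.
0.5*||prox-x||^2 = 1.4621
lambda*||prox|| = 6.1534
Total = 7.6155


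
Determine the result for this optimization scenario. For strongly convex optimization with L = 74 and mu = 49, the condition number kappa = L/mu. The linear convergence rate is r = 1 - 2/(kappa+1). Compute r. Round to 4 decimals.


Step 1: Compute the condition number.
kappa = L/mu = 74/49 = 1.5102
Step 2: Compute the convergence rate.
r = 1 - 2/(kappa + 1) = 1 - 2*mu/(L + mu) = (L - mu)/(L + mu) = 25/123 = 0.2033


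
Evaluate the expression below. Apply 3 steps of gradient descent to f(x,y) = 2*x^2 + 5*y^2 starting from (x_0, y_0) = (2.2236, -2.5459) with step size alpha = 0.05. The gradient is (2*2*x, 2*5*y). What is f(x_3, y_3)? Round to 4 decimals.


Gradient descent on f(x,y) = 2*x^2 + 5*y^2.
Starting point: (2.2236, -2.5459), alpha = 0.05
Step 1: grad_x = 2*2*2.2236 = 8.8944, grad_y = 2*5*-2.5459 = -25.459
  x_1 = 2.2236 - 0.05*8.8944 = 1.7789
  y_1 = -2.5459 - 0.05*-25.459 = -1.273
Step 2: grad_x = 2*2*1.7789 = 7.1155, grad_y = 2*5*-1.273 = -12.7295
  x_2 = 1.7789 - 0.05*7.1155 = 1.4231
  y_2 = -1.273 - 0.05*-12.7295 = -0.6365
Step 3: grad_x = 2*2*1.4231 = 5.6924, grad_y = 2*5*-0.6365 = -6.3648
  x_3 = 1.4231 - 0.05*5.6924 = 1.1385
  y_3 = -0.6365 - 0.05*-6.3648 = -0.3182
f(1.1385, -0.3182) = 2*1.1385^2 + 5*(-0.3182)^2 = 3.0987


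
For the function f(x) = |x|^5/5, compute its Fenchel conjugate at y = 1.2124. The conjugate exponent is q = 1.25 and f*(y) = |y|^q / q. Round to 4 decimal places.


The conjugate exponent q satisfies 1/p + 1/q = 1.
p = 5, so q = 5/(5 - 1) = 1.25
|y|^q = 1.2124^1.25 = 1.2722
f*(1.2124) = 1.2722 / 1.25 = 1.0178


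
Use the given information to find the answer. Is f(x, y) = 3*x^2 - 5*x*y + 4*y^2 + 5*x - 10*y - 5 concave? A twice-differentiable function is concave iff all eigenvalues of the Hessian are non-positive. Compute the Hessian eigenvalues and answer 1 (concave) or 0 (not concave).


The Hessian of f(x,y) = 3*x^2 - 5*x*y + 4*y^2 + 5*x - 10*y - 5 is:
H = [[6, -5], [-5, 8]]
Trace = 6 + 8 = 14
Determinant = 6*8 - (-5)^2 = 23
Discriminant = (14)^2 - 4*23 = 104.0
Eigenvalues: lambda_1 = 1.901, lambda_2 = 12.099
The function is not concave.

0


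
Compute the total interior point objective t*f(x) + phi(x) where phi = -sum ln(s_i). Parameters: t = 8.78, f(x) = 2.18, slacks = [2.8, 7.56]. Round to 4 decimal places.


Step 1: Compute log-barrier.
ln values: [1.0296, 2.0229]
phi = -(1.0296 + 2.0229) = -3.0525
Step 2: Compute augmented objective.
t*f(x) = 8.78*2.18 = 19.1404
Total = 19.1404 - 3.0525 = 16.0879


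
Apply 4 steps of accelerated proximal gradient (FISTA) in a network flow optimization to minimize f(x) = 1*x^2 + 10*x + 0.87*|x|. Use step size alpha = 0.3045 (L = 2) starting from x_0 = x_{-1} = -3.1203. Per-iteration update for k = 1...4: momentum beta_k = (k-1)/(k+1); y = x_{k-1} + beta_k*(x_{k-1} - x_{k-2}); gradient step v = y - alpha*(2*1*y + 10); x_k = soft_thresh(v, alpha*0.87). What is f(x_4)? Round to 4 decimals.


FISTA on f(x) = 1*x^2 + 10*x + 0.87*|x|
L = 2, alpha = 0.3045
Iteration 1: beta = 0.0, y = -3.1203 + 0.0*(-3.1203 + 3.1203) = -3.1203
  grad(y) = 3.7594, v = y - alpha*grad = -4.265
  prox(v) = soft_thresh(-4.265, 0.2649) = -4.0001
Iteration 2: beta = 0.3333, y = -4.0001 + 0.3333*(-4.0001 + 3.1203) = -4.2934
  grad(y) = 1.4132, v = y - alpha*grad = -4.7237
  prox(v) = soft_thresh(-4.7237, 0.2649) = -4.4588
Iteration 3: beta = 0.5, y = -4.4588 + 0.5*(-4.4588 + 4.0001) = -4.6881
  grad(y) = 0.6237, v = y - alpha*grad = -4.8781
  prox(v) = soft_thresh(-4.8781, 0.2649) = -4.6131
Iteration 4: beta = 0.6, y = -4.6131 + 0.6*(-4.6131 + 4.4588) = -4.7058
  grad(y) = 0.5885, v = y - alpha*grad = -4.885
  prox(v) = soft_thresh(-4.885, 0.2649) = -4.62
f(x_4) = 1*(-4.62)^2 + 10*(-4.62) + 0.87*|-4.62| = -20.8362


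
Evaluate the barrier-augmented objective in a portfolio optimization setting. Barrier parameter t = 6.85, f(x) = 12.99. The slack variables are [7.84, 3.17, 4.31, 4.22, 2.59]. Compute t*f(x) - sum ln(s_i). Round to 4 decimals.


Step 1: Compute log-barrier.
ln values: [2.0592, 1.1537, 1.4609, 1.4398, 0.9517]
phi = -(2.0592 + 1.1537 + 1.4609 + 1.4398 + 0.9517) = -7.0654
Step 2: Compute augmented objective.
t*f(x) = 6.85*12.99 = 88.9815
Total = 88.9815 - 7.0654 = 81.9161


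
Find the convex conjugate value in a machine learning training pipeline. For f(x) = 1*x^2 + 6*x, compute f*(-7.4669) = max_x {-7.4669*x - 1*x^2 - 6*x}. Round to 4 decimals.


f*(y) = sup_x {y*x - a*x^2 - b*x} = sup_x {(y-b)*x - a*x^2}
FOC: (y - b) - 2a*x = 0 => x* = (y - b)/(2a)
x* = (-7.4669 - 6)/(2*1) = -6.7335
f*(-7.4669) = (y-b)^2/(4a) = (-7.4669 - 6)^2/(4*1)
= 181.3574/4 = 45.3393


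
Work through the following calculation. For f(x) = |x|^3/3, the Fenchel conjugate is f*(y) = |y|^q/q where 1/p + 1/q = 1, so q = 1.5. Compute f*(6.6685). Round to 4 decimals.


The conjugate exponent q satisfies 1/p + 1/q = 1.
p = 3, so q = 3/(3 - 1) = 1.5
|y|^q = 6.6685^1.5 = 17.2204
f*(6.6685) = 17.2204 / 1.5 = 11.4802


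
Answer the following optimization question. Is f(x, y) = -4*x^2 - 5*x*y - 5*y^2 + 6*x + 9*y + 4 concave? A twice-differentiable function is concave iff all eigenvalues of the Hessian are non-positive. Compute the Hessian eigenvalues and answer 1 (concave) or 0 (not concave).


The Hessian of f(x,y) = -4*x^2 - 5*x*y - 5*y^2 + 6*x + 9*y + 4 is:
H = [[-8, -5], [-5, -10]]
Trace = -8 - 10 = -18
Determinant = -8*-10 - (-5)^2 = 55
Discriminant = (-18)^2 - 4*55 = 104.0
Eigenvalues: lambda_1 = -14.099, lambda_2 = -3.901
The function is concave.

1


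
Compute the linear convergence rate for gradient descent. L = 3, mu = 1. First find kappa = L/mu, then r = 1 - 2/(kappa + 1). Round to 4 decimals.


Step 1: Compute the condition number.
kappa = L/mu = 3/1 = 3.0
Step 2: Compute the convergence rate.
r = 1 - 2/(kappa + 1) = 1 - 2*mu/(L + mu) = (L - mu)/(L + mu) = 2/4 = 0.5


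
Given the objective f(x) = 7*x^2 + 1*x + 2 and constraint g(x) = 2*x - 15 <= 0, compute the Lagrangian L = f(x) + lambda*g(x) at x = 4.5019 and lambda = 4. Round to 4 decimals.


Step 1: Evaluate f(x).
f(4.5019) = 7*4.5019^2 + 1*4.5019 + 2 = 148.3716
Step 2: Evaluate g(x).
g(4.5019) = 2*4.5019 - 15 = -5.9962
Step 3: Compute Lagrangian.
L = 148.3716 + 4*-5.9962 = 124.3868


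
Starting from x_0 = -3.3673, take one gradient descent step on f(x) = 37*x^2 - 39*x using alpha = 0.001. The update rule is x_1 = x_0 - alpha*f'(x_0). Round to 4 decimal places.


We compute the gradient at x_0 and apply the update.
f'(x) = 74*x - 39
f'(-3.3673) = 74*-3.3673 - 39 = -288.1802
x_1 = -3.3673 - 0.001*-288.1802 = -3.0791


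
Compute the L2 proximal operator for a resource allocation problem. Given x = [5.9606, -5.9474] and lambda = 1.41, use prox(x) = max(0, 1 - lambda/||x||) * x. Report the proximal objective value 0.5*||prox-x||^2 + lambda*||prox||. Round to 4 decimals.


Step 1: Compute ||x||.
||x|| = 8.4202
Step 2: Compute scaling factor.
scale = max(0, 1 - 1.41/8.4202) = 0.8325
Step 3: prox(x) = [4.9625, -4.9515]
||prox(x)|| = 7.0102
Step 4: Proximal objective.
0.5*||prox-x||^2 = 0.9941
lambda*||prox|| = 9.8844
Total = 10.8785


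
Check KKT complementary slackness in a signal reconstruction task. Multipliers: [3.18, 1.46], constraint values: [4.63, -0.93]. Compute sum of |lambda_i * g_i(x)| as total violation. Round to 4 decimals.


KKT complementary slackness check:
lambda_1 * g_1 = 3.18 * 4.63 = 14.7234
lambda_2 * g_2 = 1.46 * -0.93 = -1.3578
Total violation = 14.7234 + 1.3578 = 16.0812


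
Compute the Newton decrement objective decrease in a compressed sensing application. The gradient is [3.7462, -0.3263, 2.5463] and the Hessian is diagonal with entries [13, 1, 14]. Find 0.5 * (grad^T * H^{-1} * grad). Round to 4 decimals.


Step 1: H is diagonal, so H^(-1) * g = [0.2882, -0.3263, 0.1819].
Step 2: g^T H^(-1) g = sum_i g_i^2 / H_ii
  = (3.7462)^2/13 + (-0.3263)^2/1 + (2.5463)^2/14
  = 1.0795 + 0.1065 + 0.4631 = 1.6491
Step 3: Objective decrease = 0.5 * g^T H^(-1) g = 0.8246


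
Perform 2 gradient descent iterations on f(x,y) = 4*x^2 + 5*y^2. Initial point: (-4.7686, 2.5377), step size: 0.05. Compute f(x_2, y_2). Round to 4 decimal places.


Gradient descent on f(x,y) = 4*x^2 + 5*y^2.
Starting point: (-4.7686, 2.5377), alpha = 0.05
Step 1: grad_x = 2*4*-4.7686 = -38.1488, grad_y = 2*5*2.5377 = 25.377
  x_1 = -4.7686 - 0.05*-38.1488 = -2.8612
  y_1 = 2.5377 - 0.05*25.377 = 1.2689
Step 2: grad_x = 2*4*-2.8612 = -22.8893, grad_y = 2*5*1.2689 = 12.6885
  x_2 = -2.8612 - 0.05*-22.8893 = -1.7167
  y_2 = 1.2689 - 0.05*12.6885 = 0.6344
f(-1.7167, 0.6344) = 4*(-1.7167)^2 + 5*0.6344^2 = 13.8007


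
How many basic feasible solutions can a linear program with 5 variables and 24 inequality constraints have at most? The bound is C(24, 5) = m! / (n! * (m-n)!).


Each vertex corresponds to some choice of n active constraints out of m, so the number of vertices is at most C(m, n) = m! / (n!(m-n)!).
m = 24, n = 5
Numerator: 24 * 23 * 22 * 21 * 20
Denominator: 5! = 120
C(24, 5) = 42504


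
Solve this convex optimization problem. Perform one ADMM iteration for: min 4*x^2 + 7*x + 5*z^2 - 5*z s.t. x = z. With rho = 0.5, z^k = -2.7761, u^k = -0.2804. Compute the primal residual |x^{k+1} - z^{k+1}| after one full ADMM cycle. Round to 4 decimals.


ADMM iteration with rho = 0.5, z^k = -2.7761, u^k = -0.2804
Step 1: x-update.
Minimize 4*x^2 + 7*x + (0.5/2)*(x + 2.7761 - 0.2804)^2
FOC: (2*4 + 0.5)*x = -7 + 0.5*(-2.7761 + 0.2804)
x^{k+1} = -0.9703
Step 2: z-update.
Minimize 5*z^2 - 5*z + (0.5/2)*(-0.9703 - z - 0.2804)^2
FOC: (2*5 + 0.5)*z = 5 + 0.5*(-0.9703 - 0.2804)
z^{k+1} = 0.4166
Step 3: u-update.
u^{k+1} = -0.2804 - 0.9703 - 0.4166 = -1.6674
Step 4: Primal residual = |-0.9703 - 0.4166| = 1.387


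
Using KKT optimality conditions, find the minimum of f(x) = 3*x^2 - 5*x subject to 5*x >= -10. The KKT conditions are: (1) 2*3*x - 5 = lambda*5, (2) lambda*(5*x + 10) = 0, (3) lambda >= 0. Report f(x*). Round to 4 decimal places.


Step 1: Try lambda = 0 (constraint inactive).
Stationarity: 2*3*x - 5 = 0
x* = 5/(2*3) = 5/6 = 0.8333 (rounded; the exact value 5/6 is used below)
Check constraint: 5*0.8333 = 4.1665 >= -10 -- satisfied.
Step 2: Compute optimal value.
f(x*) = 3*(5/6)^2 - 5*(5/6) = -2.0833


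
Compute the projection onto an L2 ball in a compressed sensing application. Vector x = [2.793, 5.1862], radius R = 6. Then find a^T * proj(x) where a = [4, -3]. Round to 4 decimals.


Step 1: Compute ||x|| (intermediates to 6 decimals).
||x|| = sqrt(2.793^2 + 5.1862^2) = 5.89046
Step 2: Project.
Since ||x|| <= R, proj = x (no scaling needed).
proj(x) = [2.793, 5.1862]
Step 3: Dot product.
a^T * proj(x) = 4*2.793 - 3*5.1862 = -4.3866


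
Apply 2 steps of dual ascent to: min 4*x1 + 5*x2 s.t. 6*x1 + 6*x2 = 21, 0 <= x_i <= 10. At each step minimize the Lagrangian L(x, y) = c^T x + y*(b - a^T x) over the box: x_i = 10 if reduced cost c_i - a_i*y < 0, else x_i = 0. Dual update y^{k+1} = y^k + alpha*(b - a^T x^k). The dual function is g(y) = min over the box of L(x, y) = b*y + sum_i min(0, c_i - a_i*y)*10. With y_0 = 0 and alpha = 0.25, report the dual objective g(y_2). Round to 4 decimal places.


Dual ascent for LP: min 4*x1 + 5*x2, 6*x1 + 6*x2 = 21, 0 <= x_i <= 10
Step 1: y^k = 0.0, reduced costs: (4.0, 5.0)
  x^k = (0.0, 0.0), subgradient = b - a^T x = 21.0
  y^{k+1} = 0.0 + 0.25*21.0 = 5.25
Step 2: y^k = 5.25, reduced costs: (-27.5, -26.5)
  x^k = (10.0, 10.0), subgradient = b - a^T x = -99.0
  y^{k+1} = 5.25 + 0.25*-99.0 = -19.5
Dual objective at y_2 = -19.5: reduced costs (121.0, 122.0), box minimizer x = (0.0, 0.0)
g(y_2) = b*y + (c1 - a1*y)*x1 + (c2 - a2*y)*x2 = 21*(-19.5) + 121.0*0.0 + 122.0*0.0 = -409.5 + 0.0 + 0.0 = -409.5


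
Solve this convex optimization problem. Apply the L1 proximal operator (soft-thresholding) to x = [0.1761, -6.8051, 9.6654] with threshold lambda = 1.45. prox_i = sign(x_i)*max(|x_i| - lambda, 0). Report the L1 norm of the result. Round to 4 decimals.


Soft-thresholding with lambda = 1.45:
prox(0.1761) = sign(0.1761)*max(|0.1761| - 1.45, 0) = 0.0
prox(-6.8051) = sign(-6.8051)*max(|-6.8051| - 1.45, 0) = -5.3551
prox(9.6654) = sign(9.6654)*max(|9.6654| - 1.45, 0) = 8.2154
prox(x) = [0.0, -5.3551, 8.2154]
||prox(x)||_1 = 0.0 + 5.3551 + 8.2154 = 13.5705


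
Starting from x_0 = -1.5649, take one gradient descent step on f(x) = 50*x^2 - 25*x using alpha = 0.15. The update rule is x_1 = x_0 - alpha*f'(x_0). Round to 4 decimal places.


We compute the gradient at x_0 and apply the update.
f'(x) = 100*x - 25
f'(-1.5649) = 100*-1.5649 - 25 = -181.49
x_1 = -1.5649 - 0.15*-181.49 = 25.6586


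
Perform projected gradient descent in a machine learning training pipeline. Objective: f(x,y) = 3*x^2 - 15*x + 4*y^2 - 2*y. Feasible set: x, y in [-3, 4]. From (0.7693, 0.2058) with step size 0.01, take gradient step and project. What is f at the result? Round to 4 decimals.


Step 1: Compute gradient at (0.7693, 0.2058).
grad_x = 2*3*0.7693 - 15 = -10.3842
grad_y = 2*4*0.2058 - 2 = -0.3536
Step 2: Gradient step.
x_raw = 0.7693 - 0.01*-10.3842 = 0.8731
y_raw = 0.2058 - 0.01*-0.3536 = 0.2093
Step 3: Project onto [-3, 4].
x_proj = clip(0.8731) = 0.8731
y_proj = clip(0.2093) = 0.2093
Step 4: Evaluate f.
f(0.8731, 0.2093) = -11.0534


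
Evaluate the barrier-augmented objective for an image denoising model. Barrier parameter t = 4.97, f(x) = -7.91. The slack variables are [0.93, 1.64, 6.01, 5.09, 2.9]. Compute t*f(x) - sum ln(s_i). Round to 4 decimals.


Step 1: Compute log-barrier.
ln values: [-0.0726, 0.4947, 1.7934, 1.6273, 1.0647]
phi = -(-0.0726 + 0.4947 + 1.7934 + 1.6273 + 1.0647) = -4.9075
Step 2: Compute augmented objective.
t*f(x) = 4.97*-7.91 = -39.3127
Total = -39.3127 - 4.9075 = -44.2202


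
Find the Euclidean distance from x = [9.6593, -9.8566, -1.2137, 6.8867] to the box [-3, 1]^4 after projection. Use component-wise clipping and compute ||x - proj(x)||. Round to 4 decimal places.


Project each component onto [-3, 1].
clip(9.6593) = 1.0, clip(-9.8566) = -3.0, clip(-1.2137) = -1.2137, clip(6.8867) = 1.0
Projection = [1.0, -3.0, -1.2137, 1.0]
Squared diffs: [74.9835, 47.013, 0.0, 34.6532]
Distance = sqrt(156.6497) = 12.516


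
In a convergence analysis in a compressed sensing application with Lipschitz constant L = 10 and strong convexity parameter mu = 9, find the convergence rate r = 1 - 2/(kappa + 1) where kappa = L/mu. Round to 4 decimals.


Step 1: Compute the condition number.
kappa = L/mu = 10/9 = 1.1111
Step 2: Compute the convergence rate.
r = 1 - 2/(kappa + 1) = 1 - 2*mu/(L + mu) = (L - mu)/(L + mu) = 1/19 = 0.0526


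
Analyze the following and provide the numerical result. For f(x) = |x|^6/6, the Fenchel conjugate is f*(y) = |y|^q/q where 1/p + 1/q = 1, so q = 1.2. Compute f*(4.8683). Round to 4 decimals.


The conjugate exponent q satisfies 1/p + 1/q = 1.
p = 6, so q = 6/(6 - 1) = 1.2
|y|^q = 4.8683^1.2 = 6.6812
f*(4.8683) = 6.6812 / 1.2 = 5.5676


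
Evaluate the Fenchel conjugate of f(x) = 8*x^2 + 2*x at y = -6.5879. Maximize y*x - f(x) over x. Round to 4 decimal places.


f*(y) = sup_x {y*x - a*x^2 - b*x} = sup_x {(y-b)*x - a*x^2}
FOC: (y - b) - 2a*x = 0 => x* = (y - b)/(2a)
x* = (-6.5879 - 2)/(2*8) = -0.5367
f*(-6.5879) = (y-b)^2/(4a) = (-6.5879 - 2)^2/(4*8)
= 73.752/32 = 2.3048


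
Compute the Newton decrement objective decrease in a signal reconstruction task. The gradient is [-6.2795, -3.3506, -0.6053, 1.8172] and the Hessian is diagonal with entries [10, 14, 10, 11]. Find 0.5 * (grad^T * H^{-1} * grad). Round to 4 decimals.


Step 1: H is diagonal, so H^(-1) * g = [-0.628, -0.2393, -0.0605, 0.1652].
Step 2: g^T H^(-1) g = sum_i g_i^2 / H_ii
  = (-6.2795)^2/10 + (-3.3506)^2/14 + (-0.6053)^2/10 + (1.8172)^2/11
  = 3.9432 + 0.8019 + 0.0366 + 0.3002 = 5.0819
Step 3: Objective decrease = 0.5 * g^T H^(-1) g = 2.541


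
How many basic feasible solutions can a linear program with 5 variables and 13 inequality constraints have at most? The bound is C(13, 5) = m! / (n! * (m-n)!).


Each vertex corresponds to some choice of n active constraints out of m, so the number of vertices is at most C(m, n) = m! / (n!(m-n)!).
m = 13, n = 5
Numerator: 13 * 12 * 11 * 10 * 9
Denominator: 5! = 120
C(13, 5) = 1287


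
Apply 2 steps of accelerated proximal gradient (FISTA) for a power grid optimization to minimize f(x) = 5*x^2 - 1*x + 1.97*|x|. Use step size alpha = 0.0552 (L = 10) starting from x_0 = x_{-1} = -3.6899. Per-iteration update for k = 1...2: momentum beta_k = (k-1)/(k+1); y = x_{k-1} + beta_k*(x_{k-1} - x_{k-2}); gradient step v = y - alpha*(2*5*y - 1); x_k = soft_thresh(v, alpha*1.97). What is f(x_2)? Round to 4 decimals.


FISTA on f(x) = 5*x^2 - 1*x + 1.97*|x|
L = 10, alpha = 0.0552
Iteration 1: beta = 0.0, y = -3.6899 + 0.0*(-3.6899 + 3.6899) = -3.6899
  grad(y) = -37.899, v = y - alpha*grad = -1.5979
  prox(v) = soft_thresh(-1.5979, 0.1087) = -1.4891
Iteration 2: beta = 0.3333, y = -1.4891 + 0.3333*(-1.4891 + 3.6899) = -0.7555
  grad(y) = -8.5554, v = y - alpha*grad = -0.2833
  prox(v) = soft_thresh(-0.2833, 0.1087) = -0.1745
f(x_2) = 5*(-0.1745)^2 - 1*(-0.1745) + 1.97*|-0.1745| = 0.6707


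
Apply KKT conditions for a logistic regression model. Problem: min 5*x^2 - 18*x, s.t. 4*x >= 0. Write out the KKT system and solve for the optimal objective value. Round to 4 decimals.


Step 1: Try lambda = 0 (constraint inactive).
Stationarity: 2*5*x - 18 = 0
x* = 18/(2*5) = 1.8
Check constraint: 4*1.8 = 7.2 >= 0 -- satisfied.
Step 2: Compute optimal value.
f(x*) = 5*1.8^2 - 18*1.8 = -16.2


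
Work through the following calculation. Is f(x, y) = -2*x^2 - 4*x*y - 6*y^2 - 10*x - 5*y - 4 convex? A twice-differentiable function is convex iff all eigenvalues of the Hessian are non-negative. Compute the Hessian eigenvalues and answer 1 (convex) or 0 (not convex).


The Hessian of f(x,y) = -2*x^2 - 4*x*y - 6*y^2 - 10*x - 5*y - 4 is:
H = [[-4, -4], [-4, -12]]
Trace = -4 - 12 = -16
Determinant = -4*-12 - (-4)^2 = 32
Discriminant = (-16)^2 - 4*32 = 128.0
Eigenvalues: lambda_1 = -13.6569, lambda_2 = -2.3431
The function is not convex.

0


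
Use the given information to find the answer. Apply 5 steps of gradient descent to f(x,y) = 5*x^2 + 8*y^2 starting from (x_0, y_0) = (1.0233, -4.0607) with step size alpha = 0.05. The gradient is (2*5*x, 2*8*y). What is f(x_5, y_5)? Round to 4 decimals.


Gradient descent on f(x,y) = 5*x^2 + 8*y^2.
Starting point: (1.0233, -4.0607), alpha = 0.05
Step 1: grad_x = 2*5*1.0233 = 10.233, grad_y = 2*8*-4.0607 = -64.9712
  x_1 = 1.0233 - 0.05*10.233 = 0.5117
  y_1 = -4.0607 - 0.05*-64.9712 = -0.8121
Step 2: grad_x = 2*5*0.5117 = 5.1165, grad_y = 2*8*-0.8121 = -12.9942
  x_2 = 0.5117 - 0.05*5.1165 = 0.2558
  y_2 = -0.8121 - 0.05*-12.9942 = -0.1624
Step 3: grad_x = 2*5*0.2558 = 2.5583, grad_y = 2*8*-0.1624 = -2.5988
  x_3 = 0.2558 - 0.05*2.5583 = 0.1279
  y_3 = -0.1624 - 0.05*-2.5988 = -0.0325
Step 4: grad_x = 2*5*0.1279 = 1.2791, grad_y = 2*8*-0.0325 = -0.5198
  x_4 = 0.1279 - 0.05*1.2791 = 0.064
  y_4 = -0.0325 - 0.05*-0.5198 = -0.0065
Step 5: grad_x = 2*5*0.064 = 0.6396, grad_y = 2*8*-0.0065 = -0.104
  x_5 = 0.064 - 0.05*0.6396 = 0.032
  y_5 = -0.0065 - 0.05*-0.104 = -0.0013
f(0.032, -0.0013) = 5*0.032^2 + 8*(-0.0013)^2 = 0.0051


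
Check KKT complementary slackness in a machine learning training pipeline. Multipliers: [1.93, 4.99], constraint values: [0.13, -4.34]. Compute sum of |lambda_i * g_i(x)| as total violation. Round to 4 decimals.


KKT complementary slackness check:
lambda_1 * g_1 = 1.93 * 0.13 = 0.2509
lambda_2 * g_2 = 4.99 * -4.34 = -21.6566
Total violation = 0.2509 + 21.6566 = 21.9075


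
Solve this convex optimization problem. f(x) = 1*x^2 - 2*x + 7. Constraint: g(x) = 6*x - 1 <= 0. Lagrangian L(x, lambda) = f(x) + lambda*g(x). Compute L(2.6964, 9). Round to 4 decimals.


Step 1: Evaluate f(x).
f(2.6964) = 1*2.6964^2 - 2*2.6964 + 7 = 8.8778
Step 2: Evaluate g(x).
g(2.6964) = 6*2.6964 - 1 = 15.1784
Step 3: Compute Lagrangian.
L = 8.8778 + 9*15.1784 = 145.4834


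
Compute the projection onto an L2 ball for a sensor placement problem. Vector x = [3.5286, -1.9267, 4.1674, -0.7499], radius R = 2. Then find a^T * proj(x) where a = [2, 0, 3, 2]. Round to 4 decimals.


Step 1: Compute ||x|| (intermediates to 6 decimals).
||x|| = sqrt(3.5286^2 + (-1.9267)^2 + 4.1674^2 + (-0.7499)^2) = 5.838901
Step 2: Project.
Since ||x|| > R, scale = R/||x|| = 2/5.838901 = 0.34253, proj(x) = scale * x
proj(x) = [1.208651, -0.659953, 1.42746, -0.256863]
Step 3: Dot product.
a^T * proj(x) = 2*1.208651 + 0*(-0.659953) + 3*1.42746 + 2*(-0.256863) = 6.186


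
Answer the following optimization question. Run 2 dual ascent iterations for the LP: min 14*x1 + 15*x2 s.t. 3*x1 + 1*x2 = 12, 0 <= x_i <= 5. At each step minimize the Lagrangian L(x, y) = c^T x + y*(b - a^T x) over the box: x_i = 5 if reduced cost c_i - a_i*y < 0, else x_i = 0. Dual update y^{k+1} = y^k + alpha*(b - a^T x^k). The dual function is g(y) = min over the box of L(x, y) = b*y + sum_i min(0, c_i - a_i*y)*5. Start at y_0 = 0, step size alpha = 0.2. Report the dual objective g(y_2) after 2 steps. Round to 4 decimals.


Dual ascent for LP: min 14*x1 + 15*x2, 3*x1 + 1*x2 = 12, 0 <= x_i <= 5
Step 1: y^k = 0.0, reduced costs: (14.0, 15.0)
  x^k = (0.0, 0.0), subgradient = b - a^T x = 12.0
  y^{k+1} = 0.0 + 0.2*12.0 = 2.4
Step 2: y^k = 2.4, reduced costs: (6.8, 12.6)
  x^k = (0.0, 0.0), subgradient = b - a^T x = 12.0
  y^{k+1} = 2.4 + 0.2*12.0 = 4.8
Dual objective at y_2 = 4.8: reduced costs (-0.4, 10.2), box minimizer x = (5.0, 0.0)
g(y_2) = b*y + (c1 - a1*y)*x1 + (c2 - a2*y)*x2 = 12*4.8 + (-0.4)*5.0 + 10.2*0.0 = 57.6 - 2.0 + 0.0 = 55.6


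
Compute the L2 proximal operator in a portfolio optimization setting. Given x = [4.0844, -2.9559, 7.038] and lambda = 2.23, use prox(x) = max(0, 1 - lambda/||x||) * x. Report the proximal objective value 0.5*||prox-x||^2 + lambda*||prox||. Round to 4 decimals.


Step 1: Compute ||x||.
||x|| = 8.6575
Step 2: Compute scaling factor.
scale = max(0, 1 - 2.23/8.6575) = 0.7424
Step 3: prox(x) = [3.0323, -2.1945, 5.2252]
||prox(x)|| = 6.4275
Step 4: Proximal objective.
0.5*||prox-x||^2 = 2.4865
lambda*||prox|| = 14.3333
Total = 16.8199


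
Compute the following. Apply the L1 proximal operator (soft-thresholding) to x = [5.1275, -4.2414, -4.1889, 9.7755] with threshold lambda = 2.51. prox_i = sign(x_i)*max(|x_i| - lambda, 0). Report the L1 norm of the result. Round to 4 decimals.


Soft-thresholding with lambda = 2.51:
prox(5.1275) = sign(5.1275)*max(|5.1275| - 2.51, 0) = 2.6175
prox(-4.2414) = sign(-4.2414)*max(|-4.2414| - 2.51, 0) = -1.7314
prox(-4.1889) = sign(-4.1889)*max(|-4.1889| - 2.51, 0) = -1.6789
prox(9.7755) = sign(9.7755)*max(|9.7755| - 2.51, 0) = 7.2655
prox(x) = [2.6175, -1.7314, -1.6789, 7.2655]
||prox(x)||_1 = 2.6175 + 1.7314 + 1.6789 + 7.2655 = 13.2933


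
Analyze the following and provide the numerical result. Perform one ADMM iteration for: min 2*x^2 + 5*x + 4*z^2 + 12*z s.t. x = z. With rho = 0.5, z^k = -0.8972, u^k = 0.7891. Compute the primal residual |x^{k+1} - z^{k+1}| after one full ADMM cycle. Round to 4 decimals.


ADMM iteration with rho = 0.5, z^k = -0.8972, u^k = 0.7891
Step 1: x-update.
Minimize 2*x^2 + 5*x + (0.5/2)*(x + 0.8972 + 0.7891)^2
FOC: (2*2 + 0.5)*x = -5 + 0.5*(-0.8972 - 0.7891)
x^{k+1} = -1.2985
Step 2: z-update.
Minimize 4*z^2 + 12*z + (0.5/2)*(-1.2985 - z + 0.7891)^2
FOC: (2*4 + 0.5)*z = -12 + 0.5*(-1.2985 + 0.7891)
z^{k+1} = -1.4417
Step 3: u-update.
u^{k+1} = 0.7891 - 1.2985 + 1.4417 = 0.9324
Step 4: Primal residual = |-1.2985 + 1.4417| = 0.1433


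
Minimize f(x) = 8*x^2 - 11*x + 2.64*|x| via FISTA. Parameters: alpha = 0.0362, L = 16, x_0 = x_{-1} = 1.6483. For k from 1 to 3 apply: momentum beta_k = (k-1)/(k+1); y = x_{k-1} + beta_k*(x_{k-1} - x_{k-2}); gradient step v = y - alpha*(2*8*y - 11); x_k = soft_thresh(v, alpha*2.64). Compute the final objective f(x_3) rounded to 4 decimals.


FISTA on f(x) = 8*x^2 - 11*x + 2.64*|x|
L = 16, alpha = 0.0362
Iteration 1: beta = 0.0, y = 1.6483 + 0.0*(1.6483 - 1.6483) = 1.6483
  grad(y) = 15.3728, v = y - alpha*grad = 1.0918
  prox(v) = soft_thresh(1.0918, 0.0956) = 0.9962
Iteration 2: beta = 0.3333, y = 0.9962 + 0.3333*(0.9962 - 1.6483) = 0.7789
  grad(y) = 1.4621, v = y - alpha*grad = 0.726
  prox(v) = soft_thresh(0.726, 0.0956) = 0.6304
Iteration 3: beta = 0.5, y = 0.6304 + 0.5*(0.6304 - 0.9962) = 0.4475
  grad(y) = -3.8406, v = y - alpha*grad = 0.5865
  prox(v) = soft_thresh(0.5865, 0.0956) = 0.4909
f(x_3) = 8*0.4909^2 - 11*0.4909 + 2.64*|0.4909| = -2.1761


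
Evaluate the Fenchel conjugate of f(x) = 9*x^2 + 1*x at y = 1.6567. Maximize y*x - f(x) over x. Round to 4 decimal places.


f*(y) = sup_x {y*x - a*x^2 - b*x} = sup_x {(y-b)*x - a*x^2}
FOC: (y - b) - 2a*x = 0 => x* = (y - b)/(2a)
x* = (1.6567 - 1)/(2*9) = 0.0365
f*(1.6567) = (y-b)^2/(4a) = (1.6567 - 1)^2/(4*9)
= 0.4313/36 = 0.012


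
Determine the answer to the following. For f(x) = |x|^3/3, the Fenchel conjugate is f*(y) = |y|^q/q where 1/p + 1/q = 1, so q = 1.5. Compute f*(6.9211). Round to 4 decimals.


The conjugate exponent q satisfies 1/p + 1/q = 1.
p = 3, so q = 3/(3 - 1) = 1.5
|y|^q = 6.9211^1.5 = 18.208
f*(6.9211) = 18.208 / 1.5 = 12.1387


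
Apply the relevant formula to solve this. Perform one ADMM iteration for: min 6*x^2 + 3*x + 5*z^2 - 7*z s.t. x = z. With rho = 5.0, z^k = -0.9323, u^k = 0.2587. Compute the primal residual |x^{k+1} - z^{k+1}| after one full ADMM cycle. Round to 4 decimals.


ADMM iteration with rho = 5.0, z^k = -0.9323, u^k = 0.2587
Step 1: x-update.
Minimize 6*x^2 + 3*x + (5.0/2)*(x + 0.9323 + 0.2587)^2
FOC: (2*6 + 5.0)*x = -3 + 5.0*(-0.9323 - 0.2587)
x^{k+1} = -0.5268
Step 2: z-update.
Minimize 5*z^2 - 7*z + (5.0/2)*(-0.5268 - z + 0.2587)^2
FOC: (2*5 + 5.0)*z = 7 + 5.0*(-0.5268 + 0.2587)
z^{k+1} = 0.3773
Step 3: u-update.
u^{k+1} = 0.2587 - 0.5268 - 0.3773 = -0.6454
Step 4: Primal residual = |-0.5268 - 0.3773| = 0.9041


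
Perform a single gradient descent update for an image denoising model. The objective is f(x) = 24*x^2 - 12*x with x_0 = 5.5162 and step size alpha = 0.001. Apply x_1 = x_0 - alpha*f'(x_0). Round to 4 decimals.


We compute the gradient at x_0 and apply the update.
f'(x) = 48*x - 12
f'(5.5162) = 48*5.5162 - 12 = 252.7776
x_1 = 5.5162 - 0.001*252.7776 = 5.2634


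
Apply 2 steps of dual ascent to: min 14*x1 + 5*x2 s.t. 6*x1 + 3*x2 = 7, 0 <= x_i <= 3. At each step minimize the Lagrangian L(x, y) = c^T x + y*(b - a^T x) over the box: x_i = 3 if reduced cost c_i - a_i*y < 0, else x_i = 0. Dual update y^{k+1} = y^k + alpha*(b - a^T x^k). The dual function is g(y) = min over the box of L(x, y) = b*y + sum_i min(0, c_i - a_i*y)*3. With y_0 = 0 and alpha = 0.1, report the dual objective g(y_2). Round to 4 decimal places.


Dual ascent for LP: min 14*x1 + 5*x2, 6*x1 + 3*x2 = 7, 0 <= x_i <= 3
Step 1: y^k = 0.0, reduced costs: (14.0, 5.0)
  x^k = (0.0, 0.0), subgradient = b - a^T x = 7.0
  y^{k+1} = 0.0 + 0.1*7.0 = 0.7
Step 2: y^k = 0.7, reduced costs: (9.8, 2.9)
  x^k = (0.0, 0.0), subgradient = b - a^T x = 7.0
  y^{k+1} = 0.7 + 0.1*7.0 = 1.4
Dual objective at y_2 = 1.4: reduced costs (5.6, 0.8), box minimizer x = (0.0, 0.0)
g(y_2) = b*y + (c1 - a1*y)*x1 + (c2 - a2*y)*x2 = 7*1.4 + 5.6*0.0 + 0.8*0.0 = 9.8 + 0.0 + 0.0 = 9.8


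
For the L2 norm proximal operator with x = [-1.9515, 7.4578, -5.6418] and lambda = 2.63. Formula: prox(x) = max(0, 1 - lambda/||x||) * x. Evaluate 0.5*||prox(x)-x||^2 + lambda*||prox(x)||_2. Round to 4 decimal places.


Step 1: Compute ||x||.
||x|| = 9.5529
Step 2: Compute scaling factor.
scale = max(0, 1 - 2.63/9.5529) = 0.7247
Step 3: prox(x) = [-1.4142, 5.4046, -4.0886]
||prox(x)|| = 6.9229
Step 4: Proximal objective.
0.5*||prox-x||^2 = 3.4585
lambda*||prox|| = 18.2072
Total = 21.6656


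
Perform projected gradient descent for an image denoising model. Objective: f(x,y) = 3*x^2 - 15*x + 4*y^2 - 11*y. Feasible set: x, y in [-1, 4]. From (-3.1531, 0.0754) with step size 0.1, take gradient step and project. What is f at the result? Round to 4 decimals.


Step 1: Compute gradient at (-3.1531, 0.0754).
grad_x = 2*3*-3.1531 - 15 = -33.9186
grad_y = 2*4*0.0754 - 11 = -10.3968
Step 2: Gradient step.
x_raw = -3.1531 - 0.1*-33.9186 = 0.2388
y_raw = 0.0754 - 0.1*-10.3968 = 1.1151
Step 3: Project onto [-1, 4].
x_proj = clip(0.2388) = 0.2388
y_proj = clip(1.1151) = 1.1151
Step 4: Evaluate f.
f(0.2388, 1.1151) = -10.7026


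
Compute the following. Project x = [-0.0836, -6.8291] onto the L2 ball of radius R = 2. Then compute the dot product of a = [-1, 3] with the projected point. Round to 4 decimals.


Step 1: Compute ||x|| (intermediates to 6 decimals).
||x|| = sqrt((-0.0836)^2 + (-6.8291)^2) = 6.829612
Step 2: Project.
Since ||x|| > R, scale = R/||x|| = 2/6.829612 = 0.292842, proj(x) = scale * x
proj(x) = [-0.024482, -1.999847]
Step 3: Dot product.
a^T * proj(x) = -1*(-0.024482) + 3*(-1.999847) = -5.9751


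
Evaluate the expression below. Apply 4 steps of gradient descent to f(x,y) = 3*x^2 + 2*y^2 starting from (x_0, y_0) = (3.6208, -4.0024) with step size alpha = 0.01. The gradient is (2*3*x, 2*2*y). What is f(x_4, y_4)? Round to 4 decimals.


Gradient descent on f(x,y) = 3*x^2 + 2*y^2.
Starting point: (3.6208, -4.0024), alpha = 0.01
Step 1: grad_x = 2*3*3.6208 = 21.7248, grad_y = 2*2*-4.0024 = -16.0096
  x_1 = 3.6208 - 0.01*21.7248 = 3.4036
  y_1 = -4.0024 - 0.01*-16.0096 = -3.8423
Step 2: grad_x = 2*3*3.4036 = 20.4213, grad_y = 2*2*-3.8423 = -15.3692
  x_2 = 3.4036 - 0.01*20.4213 = 3.1993
  y_2 = -3.8423 - 0.01*-15.3692 = -3.6886
Step 3: grad_x = 2*3*3.1993 = 19.196, grad_y = 2*2*-3.6886 = -14.7544
  x_3 = 3.1993 - 0.01*19.196 = 3.0074
  y_3 = -3.6886 - 0.01*-14.7544 = -3.5411
Step 4: grad_x = 2*3*3.0074 = 18.0443, grad_y = 2*2*-3.5411 = -14.1643
  x_4 = 3.0074 - 0.01*18.0443 = 2.8269
  y_4 = -3.5411 - 0.01*-14.1643 = -3.3994
f(2.8269, -3.3994) = 3*2.8269^2 + 2*(-3.3994)^2 = 47.0869


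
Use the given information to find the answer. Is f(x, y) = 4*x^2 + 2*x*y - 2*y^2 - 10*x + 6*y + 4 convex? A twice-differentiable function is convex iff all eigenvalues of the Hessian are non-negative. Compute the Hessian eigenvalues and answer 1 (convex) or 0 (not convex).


The Hessian of f(x,y) = 4*x^2 + 2*x*y - 2*y^2 - 10*x + 6*y + 4 is:
H = [[8, 2], [2, -4]]
Trace = 8 - 4 = 4
Determinant = 8*-4 - (2)^2 = -36
Discriminant = (4)^2 - 4*-36 = 160.0
Eigenvalues: lambda_1 = -4.3246, lambda_2 = 8.3246
The function is not convex.

0


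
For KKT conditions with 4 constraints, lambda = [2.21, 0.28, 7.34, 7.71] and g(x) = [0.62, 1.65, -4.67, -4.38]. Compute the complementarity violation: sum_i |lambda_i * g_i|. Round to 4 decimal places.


KKT complementary slackness check:
lambda_1 * g_1 = 2.21 * 0.62 = 1.3702
lambda_2 * g_2 = 0.28 * 1.65 = 0.462
lambda_3 * g_3 = 7.34 * -4.67 = -34.2778
lambda_4 * g_4 = 7.71 * -4.38 = -33.7698
Total violation = 1.3702 + 0.462 + 34.2778 + 33.7698 = 69.8798


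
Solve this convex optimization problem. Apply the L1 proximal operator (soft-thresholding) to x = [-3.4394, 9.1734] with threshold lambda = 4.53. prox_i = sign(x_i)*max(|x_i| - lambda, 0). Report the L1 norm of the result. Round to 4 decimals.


Soft-thresholding with lambda = 4.53:
prox(-3.4394) = sign(-3.4394)*max(|-3.4394| - 4.53, 0) = 0.0
prox(9.1734) = sign(9.1734)*max(|9.1734| - 4.53, 0) = 4.6434
prox(x) = [0.0, 4.6434]
||prox(x)||_1 = 0.0 + 4.6434 = 4.6434


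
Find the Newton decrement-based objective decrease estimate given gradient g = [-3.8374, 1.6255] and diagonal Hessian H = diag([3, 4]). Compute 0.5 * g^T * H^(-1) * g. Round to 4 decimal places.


Step 1: H is diagonal, so H^(-1) * g = [-1.2791, 0.4064].
Step 2: g^T H^(-1) g = sum_i g_i^2 / H_ii
  = (-3.8374)^2/3 + (1.6255)^2/4
  = 4.9085 + 0.6606 = 5.5691
Step 3: Objective decrease = 0.5 * g^T H^(-1) g = 2.7846


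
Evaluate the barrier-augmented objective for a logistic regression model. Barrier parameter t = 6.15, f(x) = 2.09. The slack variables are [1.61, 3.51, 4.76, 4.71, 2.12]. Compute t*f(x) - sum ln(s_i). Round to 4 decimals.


Step 1: Compute log-barrier.
ln values: [0.4762, 1.2556, 1.5602, 1.5497, 0.7514]
phi = -(0.4762 + 1.2556 + 1.5602 + 1.5497 + 0.7514) = -5.5932
Step 2: Compute augmented objective.
t*f(x) = 6.15*2.09 = 12.8535
Total = 12.8535 - 5.5932 = 7.2603


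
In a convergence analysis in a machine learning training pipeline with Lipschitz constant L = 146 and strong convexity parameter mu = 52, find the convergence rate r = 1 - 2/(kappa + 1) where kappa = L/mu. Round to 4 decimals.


Step 1: Compute the condition number.
kappa = L/mu = 146/52 = 2.8077
Step 2: Compute the convergence rate.
r = 1 - 2/(kappa + 1) = 1 - 2*mu/(L + mu) = (L - mu)/(L + mu) = 94/198 = 0.4747


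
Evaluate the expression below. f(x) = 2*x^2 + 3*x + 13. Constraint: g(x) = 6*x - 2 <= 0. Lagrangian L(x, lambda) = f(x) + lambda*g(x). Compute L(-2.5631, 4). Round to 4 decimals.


Step 1: Evaluate f(x).
f(-2.5631) = 2*(-2.5631)^2 + 3*(-2.5631) + 13 = 18.4497
Step 2: Evaluate g(x).
g(-2.5631) = 6*-2.5631 - 2 = -17.3786
Step 3: Compute Lagrangian.
L = 18.4497 + 4*-17.3786 = -51.0647


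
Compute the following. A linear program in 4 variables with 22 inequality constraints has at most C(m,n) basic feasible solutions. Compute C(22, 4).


Each vertex corresponds to some choice of n active constraints out of m, so the number of vertices is at most C(m, n) = m! / (n!(m-n)!).
m = 22, n = 4
Numerator: 22 * 21 * 20 * 19
Denominator: 4! = 24
C(22, 4) = 7315


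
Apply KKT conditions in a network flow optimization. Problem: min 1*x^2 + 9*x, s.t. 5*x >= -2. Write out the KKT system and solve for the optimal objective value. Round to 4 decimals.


Step 1: Try lambda = 0 (constraint inactive).
x_unc = -9/(2*1) = -4.5
Check: 5*-4.5 = -22.5 < -2 -- violated!
Step 2: Constraint must be active: 5*x = -2
x* = -2/5 = -0.4
lambda = (2*1*(-0.4) + 9)/5 = 1.64
Step 3: Compute optimal value.
f(x*) = 1*(-0.4)^2 + 9*(-0.4) = -3.44


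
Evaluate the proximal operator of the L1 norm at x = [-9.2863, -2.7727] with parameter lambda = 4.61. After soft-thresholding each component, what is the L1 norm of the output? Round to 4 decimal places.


Soft-thresholding with lambda = 4.61:
prox(-9.2863) = sign(-9.2863)*max(|-9.2863| - 4.61, 0) = -4.6763
prox(-2.7727) = sign(-2.7727)*max(|-2.7727| - 4.61, 0) = 0.0
prox(x) = [-4.6763, 0.0]
||prox(x)||_1 = 4.6763 + 0.0 = 4.6763


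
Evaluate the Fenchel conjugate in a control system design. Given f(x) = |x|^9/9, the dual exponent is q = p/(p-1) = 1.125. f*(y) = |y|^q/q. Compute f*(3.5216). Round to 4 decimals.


The conjugate exponent q satisfies 1/p + 1/q = 1.
p = 9, so q = 9/(9 - 1) = 1.125
|y|^q = 3.5216^1.125 = 4.1218
f*(3.5216) = 4.1218 / 1.125 = 3.6638


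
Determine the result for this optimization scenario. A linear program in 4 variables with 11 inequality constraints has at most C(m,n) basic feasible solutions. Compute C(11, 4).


Each vertex corresponds to some choice of n active constraints out of m, so the number of vertices is at most C(m, n) = m! / (n!(m-n)!).
m = 11, n = 4
Numerator: 11 * 10 * 9 * 8
Denominator: 4! = 24
C(11, 4) = 330


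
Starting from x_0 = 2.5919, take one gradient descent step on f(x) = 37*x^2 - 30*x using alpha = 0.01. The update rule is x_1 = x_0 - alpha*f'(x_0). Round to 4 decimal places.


We compute the gradient at x_0 and apply the update.
f'(x) = 74*x - 30
f'(2.5919) = 74*2.5919 - 30 = 161.8006
x_1 = 2.5919 - 0.01*161.8006 = 0.9739


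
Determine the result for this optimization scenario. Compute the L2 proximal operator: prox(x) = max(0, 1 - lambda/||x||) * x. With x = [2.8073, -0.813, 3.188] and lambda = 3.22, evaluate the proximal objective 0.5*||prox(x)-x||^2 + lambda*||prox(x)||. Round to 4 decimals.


Step 1: Compute ||x||.
||x|| = 4.325
Step 2: Compute scaling factor.
scale = max(0, 1 - 3.22/4.325) = 0.2555
Step 3: prox(x) = [0.7172, -0.2077, 0.8145]
||prox(x)|| = 1.105
Step 4: Proximal objective.
0.5*||prox-x||^2 = 5.1842
lambda*||prox|| = 3.5581
Total = 8.7422
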